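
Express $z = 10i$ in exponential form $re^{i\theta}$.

r = |z| = sqrt((0)^2 + (10)^2) = sqrt(0 + 100) = sqrt(100) = 10
a = 0 and b > 0, so z lies on the positive imaginary axis: θ = 90° = π/2
z = 10e^(i*π/2)


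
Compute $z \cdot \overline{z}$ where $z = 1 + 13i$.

z * conjugate(z) = |z|^2 = a^2 + b^2
= 1^2 + 13^2 = 170


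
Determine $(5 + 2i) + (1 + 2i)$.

(5 + 1) + (2 + 2)i = 6 + 4i


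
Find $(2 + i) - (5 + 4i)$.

(2 - 5) + (1 - 4)i = -3 - 3i


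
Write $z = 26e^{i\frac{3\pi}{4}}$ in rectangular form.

a = r cos θ = 26 * -sqrt(2)/2 = -13*sqrt(2)
b = r sin θ = 26 * sqrt(2)/2 = 13*sqrt(2)
z = -13*sqrt(2) + 13*sqrt(2)i


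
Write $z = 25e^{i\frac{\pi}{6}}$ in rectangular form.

a = r cos θ = 25 * sqrt(3)/2 = 25*sqrt(3)/2
b = r sin θ = 25 * 1/2 = 25/2
z = 25*sqrt(3)/2 + (25/2)i


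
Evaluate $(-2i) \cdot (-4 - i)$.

(a1*a2 - b1*b2) + (a1*b2 + b1*a2)i
= (0 - 2) + (0 + 8)i
= -2 + 8i


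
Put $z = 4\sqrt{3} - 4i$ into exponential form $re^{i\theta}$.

r = |z| = sqrt((4*sqrt(3))^2 + (-4)^2) = sqrt(48 + 16) = sqrt(64) = 8
θ = arctan(b/a) = arctan(-4/6.9282) (quadrant-adjusted) = -30° = -π/6
z = 8e^(-i*π/6)


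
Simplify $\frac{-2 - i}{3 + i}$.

Multiply numerator and denominator by conjugate (3 - i):
= (-2 - i)(3 - i) / (3^2 + 1^2)
= (-7 - i) / 10
= -7/10 - (1/10)i


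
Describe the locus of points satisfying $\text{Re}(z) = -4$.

Re(z) = x where z = x + yi; the equation x = -4 is satisfied by all points with that x-coordinate
Locus: Vertical line x = -4


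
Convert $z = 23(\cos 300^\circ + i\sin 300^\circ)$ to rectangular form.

a = r cos θ = 23 * 1/2 = 23/2
b = r sin θ = 23 * -sqrt(3)/2 = -23*sqrt(3)/2
z = 23/2 - (23*sqrt(3)/2)i


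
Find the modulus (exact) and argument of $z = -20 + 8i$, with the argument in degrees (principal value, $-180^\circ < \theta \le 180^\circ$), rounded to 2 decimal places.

|z| = sqrt((-20)^2 + 8^2) = sqrt(464)
arg(z) = arctan(b/a) = arctan(8/-20) (quadrant-adjusted) = 158.20°


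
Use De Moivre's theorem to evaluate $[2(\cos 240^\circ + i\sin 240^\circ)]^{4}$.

By De Moivre: z^n = r^n(cos(nθ) + i sin(nθ))
= 2^4(cos(4*240°) + i sin(4*240°))
= 16(cos 240° + i sin 240°)
= -8 - 8*sqrt(3)i


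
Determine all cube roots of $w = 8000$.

|w| = 8000, arg(w) = 0°
Root modulus = 8000^(1/3) = 20
Root arguments: θ_k = (0° + 360°k)/3 for k = 0, 1, ..., 2
Roots: 20, -10 + 10*sqrt(3)i, -10 - 10*sqrt(3)i


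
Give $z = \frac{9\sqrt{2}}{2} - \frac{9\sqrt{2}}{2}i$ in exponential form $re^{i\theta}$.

r = |z| = sqrt((9*sqrt(2)/2)^2 + (-9*sqrt(2)/2)^2) = sqrt(81/2 + 81/2) = sqrt(81) = 9
θ = arctan(b/a) = arctan(-6.364/6.364) (quadrant-adjusted) = -45° = -π/4
z = 9e^(-i*π/4)


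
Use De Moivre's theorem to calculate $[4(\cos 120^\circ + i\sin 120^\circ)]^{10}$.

By De Moivre: z^n = r^n(cos(nθ) + i sin(nθ))
= 4^10(cos(10*120°) + i sin(10*120°))
= 1048576(cos 120° + i sin 120°)
= -524288 + 524288*sqrt(3)i


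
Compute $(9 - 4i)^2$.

(a + bi)^2 = a^2 - b^2 + 2abi
= 9^2 - (-4)^2 + 2*9*(-4)i
= 65 - 72i


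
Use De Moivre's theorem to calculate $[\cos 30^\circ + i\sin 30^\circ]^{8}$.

By De Moivre: z^n = r^n(cos(nθ) + i sin(nθ))
= 1^8(cos(8*30°) + i sin(8*30°))
= 1(cos 240° + i sin 240°)
= -1/2 - (sqrt(3)/2)i


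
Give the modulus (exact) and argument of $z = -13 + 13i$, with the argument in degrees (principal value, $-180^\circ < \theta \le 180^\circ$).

|z| = sqrt((-13)^2 + 13^2) = sqrt(338)
arg(z) = arctan(b/a) = arctan(13/-13) (quadrant-adjusted) = 135°


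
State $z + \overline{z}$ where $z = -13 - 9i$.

z + conjugate(z) = (a + bi) + (a - bi) = 2a
= 2 * (-13) = -26


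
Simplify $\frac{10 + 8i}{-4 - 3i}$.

Multiply numerator and denominator by conjugate (-4 + 3i):
= (10 + 8i)(-4 + 3i) / ((-4)^2 + (-3)^2)
= (-64 - 2i) / 25
= -64/25 - (2/25)i


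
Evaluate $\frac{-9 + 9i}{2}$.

Divisor is real, so divide each part by 2:
= -9/2 + (9/2)i


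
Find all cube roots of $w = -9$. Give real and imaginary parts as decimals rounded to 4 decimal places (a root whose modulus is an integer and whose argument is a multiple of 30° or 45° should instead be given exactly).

|w| = 9, arg(w) = 180°
Root modulus = 9^(1/3) ≈ 2.080084
Root arguments: θ_k = (180° + 360°k)/3 for k = 0, 1, ..., 2
Compute each root as (root modulus)(cos θ_k + i sin θ_k) using full-precision intermediates, then round to 4 decimal places.
Roots: 1.0400 + 1.8014i, -2.0801, 1.0400 - 1.8014i


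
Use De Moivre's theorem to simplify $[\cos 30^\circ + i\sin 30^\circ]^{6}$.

By De Moivre: z^n = r^n(cos(nθ) + i sin(nθ))
= 1^6(cos(6*30°) + i sin(6*30°))
= 1(cos 180° + i sin 180°)
= -1


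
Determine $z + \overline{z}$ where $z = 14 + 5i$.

z + conjugate(z) = (a + bi) + (a - bi) = 2a
= 2 * 14 = 28


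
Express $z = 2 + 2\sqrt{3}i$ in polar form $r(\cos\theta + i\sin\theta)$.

r = |z| = sqrt(a^2 + b^2) = sqrt((2)^2 + (2*sqrt(3))^2) = sqrt(4 + 12) = sqrt(16) = 4
θ = arctan(b/a) = arctan(3.4641/2) (quadrant-adjusted) = 60°
z = 4(cos 60° + i sin 60°)


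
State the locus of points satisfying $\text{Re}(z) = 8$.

Re(z) = x where z = x + yi; the equation x = 8 is satisfied by all points with that x-coordinate
Locus: Vertical line x = 8


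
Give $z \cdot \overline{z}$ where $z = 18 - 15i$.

z * conjugate(z) = |z|^2 = a^2 + b^2
= 18^2 + (-15)^2 = 549


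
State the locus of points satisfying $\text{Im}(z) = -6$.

Im(z) = y where z = x + yi; the equation y = -6 is satisfied by all points with that y-coordinate
Locus: Horizontal line y = -6


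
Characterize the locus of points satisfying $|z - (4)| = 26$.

|z - z0| = r describes a circle centered at z0 with radius r
Here z0 = 4 and r = 26
Locus: Circle centered at (4, 0) with radius 26


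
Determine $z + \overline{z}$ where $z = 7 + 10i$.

z + conjugate(z) = (a + bi) + (a - bi) = 2a
= 2 * 7 = 14


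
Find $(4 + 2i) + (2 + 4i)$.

(4 + 2) + (2 + 4)i = 6 + 6i


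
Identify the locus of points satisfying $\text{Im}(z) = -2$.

Im(z) = y where z = x + yi; the equation y = -2 is satisfied by all points with that y-coordinate
Locus: Horizontal line y = -2


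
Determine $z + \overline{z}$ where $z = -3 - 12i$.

z + conjugate(z) = (a + bi) + (a - bi) = 2a
= 2 * (-3) = -6


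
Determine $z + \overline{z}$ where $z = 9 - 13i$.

z + conjugate(z) = (a + bi) + (a - bi) = 2a
= 2 * 9 = 18


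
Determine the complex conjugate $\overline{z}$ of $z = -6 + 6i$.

If z = a + bi, then conjugate(z) = a - bi
conjugate(-6 + 6i) = -6 - 6i


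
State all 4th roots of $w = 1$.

|w| = 1, arg(w) = 0°
Root modulus = 1^(1/4) = 1
Root arguments: θ_k = (0° + 360°k)/4 for k = 0, 1, ..., 3
Roots: 1, i, -1, -i


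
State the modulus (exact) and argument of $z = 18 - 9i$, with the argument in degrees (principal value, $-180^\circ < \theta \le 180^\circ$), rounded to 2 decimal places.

|z| = sqrt(18^2 + (-9)^2) = sqrt(405)
arg(z) = arctan(b/a) = arctan(-9/18) (quadrant-adjusted) = -26.57°


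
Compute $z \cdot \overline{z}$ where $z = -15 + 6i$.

z * conjugate(z) = |z|^2 = a^2 + b^2
= (-15)^2 + 6^2 = 261


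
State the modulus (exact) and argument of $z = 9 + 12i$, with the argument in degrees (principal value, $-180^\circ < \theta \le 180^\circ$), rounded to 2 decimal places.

|z| = sqrt(9^2 + 12^2) = 15
arg(z) = arctan(b/a) = arctan(12/9) (quadrant-adjusted) = 53.13°


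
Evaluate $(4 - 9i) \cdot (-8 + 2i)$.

(a1*a2 - b1*b2) + (a1*b2 + b1*a2)i
= (-32 - (-18)) + (8 + 72)i
= -14 + 80i


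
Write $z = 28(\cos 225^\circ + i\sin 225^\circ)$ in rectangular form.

a = r cos θ = 28 * -sqrt(2)/2 = -14*sqrt(2)
b = r sin θ = 28 * -sqrt(2)/2 = -14*sqrt(2)
z = -14*sqrt(2) - 14*sqrt(2)i


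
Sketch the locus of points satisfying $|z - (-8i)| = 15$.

|z - z0| = r describes a circle centered at z0 with radius r
Here z0 = -8i and r = 15
Locus: Circle centered at (0, -8) with radius 15


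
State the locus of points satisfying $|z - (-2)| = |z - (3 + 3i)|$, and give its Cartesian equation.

|z - z1| = |z - z2| means z is equidistant from z1 and z2,
i.e. the perpendicular bisector of the segment from (-2, 0) to (3, 3) (midpoint (1/2, 3/2)).
With z = x + yi, square both sides:
(x - (-2))^2 + (y - 0)^2 = (x - 3)^2 + (y - 3)^2
The x^2 and y^2 terms cancel: 10x + 6y = 18 - 4 = 14
Simplify: 5x + 3y = 7
Locus: Perpendicular bisector of the segment from (-2, 0) to (3, 3): the line 5x + 3y = 7


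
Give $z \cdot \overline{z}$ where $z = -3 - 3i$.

z * conjugate(z) = |z|^2 = a^2 + b^2
= (-3)^2 + (-3)^2 = 18


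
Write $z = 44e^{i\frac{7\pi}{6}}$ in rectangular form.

a = r cos θ = 44 * -sqrt(3)/2 = -22*sqrt(3)
b = r sin θ = 44 * -1/2 = -22
z = -22*sqrt(3) - 22i


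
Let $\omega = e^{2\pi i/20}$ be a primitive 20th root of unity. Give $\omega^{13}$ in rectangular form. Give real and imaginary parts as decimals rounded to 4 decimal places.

ω^13 = e^(2πi·13/20) = e^(i·13π/10)
= cos(13π/10) + i sin(13π/10)
= -0.5878 - 0.8090i


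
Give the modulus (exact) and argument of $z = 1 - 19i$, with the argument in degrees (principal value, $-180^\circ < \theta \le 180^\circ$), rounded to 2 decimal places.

|z| = sqrt(1^2 + (-19)^2) = sqrt(362)
arg(z) = arctan(b/a) = arctan(-19/1) (quadrant-adjusted) = -86.99°


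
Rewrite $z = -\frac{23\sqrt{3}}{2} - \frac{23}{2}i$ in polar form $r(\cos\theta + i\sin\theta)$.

r = |z| = sqrt(a^2 + b^2) = sqrt((-23*sqrt(3)/2)^2 + (-23/2)^2) = sqrt(1587/4 + 529/4) = sqrt(529) = 23
θ = arctan(b/a) = arctan(-11.5/-19.9186) (quadrant-adjusted) = 210°
z = 23(cos 210° + i sin 210°)


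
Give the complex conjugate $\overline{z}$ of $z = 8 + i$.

If z = a + bi, then conjugate(z) = a - bi
conjugate(8 + i) = 8 - i


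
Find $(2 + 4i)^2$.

(a + bi)^2 = a^2 - b^2 + 2abi
= 2^2 - 4^2 + 2*2*4i
= -12 + 16i


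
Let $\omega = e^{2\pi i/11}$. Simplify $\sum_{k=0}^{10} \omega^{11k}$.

Since 11 divides 11, ω^11 = (ω^11)^1 = 1^1 = 1, so every term is 1.
Sum = 11 · 1 = 11


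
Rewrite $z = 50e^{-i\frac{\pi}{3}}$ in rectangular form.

a = r cos θ = 50 * 1/2 = 25
b = r sin θ = 50 * -sqrt(3)/2 = -25*sqrt(3)
z = 25 - 25*sqrt(3)i


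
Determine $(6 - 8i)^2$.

(a + bi)^2 = a^2 - b^2 + 2abi
= 6^2 - (-8)^2 + 2*6*(-8)i
= -28 - 96i


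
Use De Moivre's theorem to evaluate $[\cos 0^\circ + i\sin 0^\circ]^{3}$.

By De Moivre: z^n = r^n(cos(nθ) + i sin(nθ))
= 1^3(cos(3*0°) + i sin(3*0°))
= 1(cos 0° + i sin 0°)
= 1


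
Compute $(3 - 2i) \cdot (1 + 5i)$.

(a1*a2 - b1*b2) + (a1*b2 + b1*a2)i
= (3 - (-10)) + (15 + (-2))i
= 13 + 13i


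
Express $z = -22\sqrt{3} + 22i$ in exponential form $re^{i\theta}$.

r = |z| = sqrt((-22*sqrt(3))^2 + (22)^2) = sqrt(1452 + 484) = sqrt(1936) = 44
θ = arctan(b/a) = arctan(22/-38.1051) (quadrant-adjusted) = 150° = 5π/6
z = 44e^(i*5π/6)


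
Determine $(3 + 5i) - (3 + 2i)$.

(3 - 3) + (5 - 2)i = 3i


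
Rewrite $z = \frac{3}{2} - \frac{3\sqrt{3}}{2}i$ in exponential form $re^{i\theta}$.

r = |z| = sqrt((3/2)^2 + (-3*sqrt(3)/2)^2) = sqrt(9/4 + 27/4) = sqrt(9) = 3
θ = arctan(b/a) = arctan(-2.5981/1.5) (quadrant-adjusted) = -60° = -π/3
z = 3e^(-i*π/3)


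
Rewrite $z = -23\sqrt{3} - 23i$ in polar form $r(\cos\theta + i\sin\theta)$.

r = |z| = sqrt(a^2 + b^2) = sqrt((-23*sqrt(3))^2 + (-23)^2) = sqrt(1587 + 529) = sqrt(2116) = 46
θ = arctan(b/a) = arctan(-23/-39.8372) (quadrant-adjusted) = 210°
z = 46(cos 210° + i sin 210°)


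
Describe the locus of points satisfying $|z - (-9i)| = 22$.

|z - z0| = r describes a circle centered at z0 with radius r
Here z0 = -9i and r = 22
Locus: Circle centered at (0, -9) with radius 22


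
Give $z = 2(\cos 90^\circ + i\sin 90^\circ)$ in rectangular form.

a = r cos θ = 2 * 0 = 0
b = r sin θ = 2 * 1 = 2
z = 2i


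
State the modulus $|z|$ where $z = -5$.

|z| = sqrt(a^2 + b^2) = sqrt((-5)^2 + 0^2) = sqrt(25) = 5


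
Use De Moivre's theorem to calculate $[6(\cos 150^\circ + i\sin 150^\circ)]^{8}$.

By De Moivre: z^n = r^n(cos(nθ) + i sin(nθ))
= 6^8(cos(8*150°) + i sin(8*150°))
= 1679616(cos 120° + i sin 120°)
= -839808 + 839808*sqrt(3)i


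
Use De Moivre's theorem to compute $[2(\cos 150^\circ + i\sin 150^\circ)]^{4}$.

By De Moivre: z^n = r^n(cos(nθ) + i sin(nθ))
= 2^4(cos(4*150°) + i sin(4*150°))
= 16(cos 240° + i sin 240°)
= -8 - 8*sqrt(3)i


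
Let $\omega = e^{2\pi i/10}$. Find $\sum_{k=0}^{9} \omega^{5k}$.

Let ζ = ω^5 = e^(2πi·5/10). Since 10 ∤ 5, ζ ≠ 1.
Sum = Σ_{k=0}^{9} ζ^k = (ζ^10 - 1)/(ζ - 1) = (ω^{5·10} - 1)/(ζ - 1) = (1 - 1)/(ζ - 1) = 0


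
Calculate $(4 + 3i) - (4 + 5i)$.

(4 - 4) + (3 - 5)i = -2i


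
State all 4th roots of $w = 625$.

|w| = 625, arg(w) = 0°
Root modulus = 625^(1/4) = 5
Root arguments: θ_k = (0° + 360°k)/4 for k = 0, 1, ..., 3
Roots: 5, 5i, -5, -5i


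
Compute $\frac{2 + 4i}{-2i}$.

Multiply numerator and denominator by conjugate (2i):
= (2 + 4i)(2i) / (0^2 + (-2)^2)
= (-8 + 4i) / 4
= -2 + i


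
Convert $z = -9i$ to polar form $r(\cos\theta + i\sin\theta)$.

r = |z| = sqrt(a^2 + b^2) = sqrt((0)^2 + (-9)^2) = sqrt(0 + 81) = sqrt(81) = 9
a = 0 and b < 0, so z lies on the negative imaginary axis: θ = 270°
z = 9(cos 270° + i sin 270°)


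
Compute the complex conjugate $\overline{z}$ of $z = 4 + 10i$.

If z = a + bi, then conjugate(z) = a - bi
conjugate(4 + 10i) = 4 - 10i


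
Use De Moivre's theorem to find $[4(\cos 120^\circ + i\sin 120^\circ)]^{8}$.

By De Moivre: z^n = r^n(cos(nθ) + i sin(nθ))
= 4^8(cos(8*120°) + i sin(8*120°))
= 65536(cos 240° + i sin 240°)
= -32768 - 32768*sqrt(3)i


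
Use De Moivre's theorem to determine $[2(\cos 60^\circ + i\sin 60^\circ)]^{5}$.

By De Moivre: z^n = r^n(cos(nθ) + i sin(nθ))
= 2^5(cos(5*60°) + i sin(5*60°))
= 32(cos 300° + i sin 300°)
= 16 - 16*sqrt(3)i


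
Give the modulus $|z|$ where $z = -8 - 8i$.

|z| = sqrt(a^2 + b^2) = sqrt((-8)^2 + (-8)^2) = sqrt(128) = sqrt(128)


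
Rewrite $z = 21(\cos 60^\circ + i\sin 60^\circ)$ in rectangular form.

a = r cos θ = 21 * 1/2 = 21/2
b = r sin θ = 21 * sqrt(3)/2 = 21*sqrt(3)/2
z = 21/2 + (21*sqrt(3)/2)i


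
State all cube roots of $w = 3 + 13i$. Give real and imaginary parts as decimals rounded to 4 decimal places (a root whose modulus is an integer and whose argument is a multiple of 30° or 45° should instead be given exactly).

|w| = sqrt(178) ≈ 13.341664, arg(w) ≈ 77.005383°
Root modulus = sqrt(178)^(1/3) ≈ 2.371756
Root arguments: θ_k = (arg(w) + 360°k)/3 for k = 0, 1, ..., 2
Compute each root as (root modulus)(cos θ_k + i sin θ_k) using full-precision intermediates, then round to 4 decimal places.
Roots: 2.1377 + 1.0274i, -1.9586 + 1.3376i, -0.1791 - 2.3650i


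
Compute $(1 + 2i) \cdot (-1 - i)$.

(a1*a2 - b1*b2) + (a1*b2 + b1*a2)i
= (-1 - (-2)) + (-1 + (-2))i
= 1 - 3i


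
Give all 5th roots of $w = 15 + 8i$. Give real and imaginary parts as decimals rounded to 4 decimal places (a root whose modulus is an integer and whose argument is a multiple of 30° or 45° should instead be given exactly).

|w| = 17, arg(w) ≈ 28.072487°
Root modulus = 17^(1/5) ≈ 1.762340
Root arguments: θ_k = (arg(w) + 360°k)/5 for k = 0, 1, ..., 4
Compute each root as (root modulus)(cos θ_k + i sin θ_k) using full-precision intermediates, then round to 4 decimal places.
Roots: 1.7539 + 0.1724i, 0.3780 + 1.7213i, -1.5203 + 0.8914i, -1.3176 - 1.1704i, 0.7060 - 1.6148i


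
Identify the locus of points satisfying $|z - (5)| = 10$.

|z - z0| = r describes a circle centered at z0 with radius r
Here z0 = 5 and r = 10
Locus: Circle centered at (5, 0) with radius 10


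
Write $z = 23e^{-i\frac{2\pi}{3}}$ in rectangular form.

a = r cos θ = 23 * -1/2 = -23/2
b = r sin θ = 23 * -sqrt(3)/2 = -23*sqrt(3)/2
z = -23/2 - (23*sqrt(3)/2)i


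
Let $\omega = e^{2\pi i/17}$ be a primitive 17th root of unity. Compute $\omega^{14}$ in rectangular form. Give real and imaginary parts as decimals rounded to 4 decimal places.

ω^14 = e^(2πi·14/17) = e^(i·28π/17)
= cos(28π/17) + i sin(28π/17)
= 0.4457 - 0.8952i


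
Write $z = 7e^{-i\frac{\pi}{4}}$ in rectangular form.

a = r cos θ = 7 * sqrt(2)/2 = 7*sqrt(2)/2
b = r sin θ = 7 * -sqrt(2)/2 = -7*sqrt(2)/2
z = 7*sqrt(2)/2 - (7*sqrt(2)/2)i


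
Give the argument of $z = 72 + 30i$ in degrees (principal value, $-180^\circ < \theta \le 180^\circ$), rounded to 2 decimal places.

θ = arctan(b/a) = arctan(30/72) (quadrant-adjusted) = 22.62°


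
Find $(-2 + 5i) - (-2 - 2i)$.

(-2 - (-2)) + (5 - (-2))i = 7i


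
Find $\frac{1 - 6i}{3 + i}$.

Multiply numerator and denominator by conjugate (3 - i):
= (1 - 6i)(3 - i) / (3^2 + 1^2)
= (-3 - 19i) / 10
= -3/10 - (19/10)i


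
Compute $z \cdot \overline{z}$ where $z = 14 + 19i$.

z * conjugate(z) = |z|^2 = a^2 + b^2
= 14^2 + 19^2 = 557


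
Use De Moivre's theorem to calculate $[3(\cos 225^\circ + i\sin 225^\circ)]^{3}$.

By De Moivre: z^n = r^n(cos(nθ) + i sin(nθ))
= 3^3(cos(3*225°) + i sin(3*225°))
= 27(cos 315° + i sin 315°)
= 27*sqrt(2)/2 - (27*sqrt(2)/2)i


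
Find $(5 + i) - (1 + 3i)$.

(5 - 1) + (1 - 3)i = 4 - 2i


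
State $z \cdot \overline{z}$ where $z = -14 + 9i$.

z * conjugate(z) = |z|^2 = a^2 + b^2
= (-14)^2 + 9^2 = 277


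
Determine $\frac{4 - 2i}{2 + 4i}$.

Multiply numerator and denominator by conjugate (2 - 4i):
= (4 - 2i)(2 - 4i) / (2^2 + 4^2)
= (-20i) / 20
= -i


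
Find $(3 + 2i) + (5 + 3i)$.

(3 + 5) + (2 + 3)i = 8 + 5i


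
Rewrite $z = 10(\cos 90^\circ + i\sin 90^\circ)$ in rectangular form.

a = r cos θ = 10 * 0 = 0
b = r sin θ = 10 * 1 = 10
z = 10i


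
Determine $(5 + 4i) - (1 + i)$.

(5 - 1) + (4 - 1)i = 4 + 3i


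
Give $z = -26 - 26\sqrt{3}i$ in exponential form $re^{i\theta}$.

r = |z| = sqrt((-26)^2 + (-26*sqrt(3))^2) = sqrt(676 + 2028) = sqrt(2704) = 52
θ = arctan(b/a) = arctan(-45.0333/-26) (quadrant-adjusted) = 240° = 4π/3
z = 52e^(i*4π/3)


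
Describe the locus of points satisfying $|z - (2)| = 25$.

|z - z0| = r describes a circle centered at z0 with radius r
Here z0 = 2 and r = 25
Locus: Circle centered at (2, 0) with radius 25


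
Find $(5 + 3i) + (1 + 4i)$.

(5 + 1) + (3 + 4)i = 6 + 7i


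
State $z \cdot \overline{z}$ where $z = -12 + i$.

z * conjugate(z) = |z|^2 = a^2 + b^2
= (-12)^2 + 1^2 = 145


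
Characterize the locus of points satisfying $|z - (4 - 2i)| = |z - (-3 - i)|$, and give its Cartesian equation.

|z - z1| = |z - z2| means z is equidistant from z1 and z2,
i.e. the perpendicular bisector of the segment from (4, -2) to (-3, -1) (midpoint (1/2, -3/2)).
With z = x + yi, square both sides:
(x - 4)^2 + (y - (-2))^2 = (x - (-3))^2 + (y - (-1))^2
The x^2 and y^2 terms cancel: -14x + 2y = 10 - 20 = -10
Simplify: 7x - y = 5
Locus: Perpendicular bisector of the segment from (4, -2) to (-3, -1): the line 7x - y = 5


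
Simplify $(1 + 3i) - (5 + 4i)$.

(1 - 5) + (3 - 4)i = -4 - i


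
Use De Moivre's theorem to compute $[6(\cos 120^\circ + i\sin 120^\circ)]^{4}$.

By De Moivre: z^n = r^n(cos(nθ) + i sin(nθ))
= 6^4(cos(4*120°) + i sin(4*120°))
= 1296(cos 120° + i sin 120°)
= -648 + 648*sqrt(3)i


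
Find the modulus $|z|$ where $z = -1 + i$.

|z| = sqrt(a^2 + b^2) = sqrt((-1)^2 + 1^2) = sqrt(2) = sqrt(2)


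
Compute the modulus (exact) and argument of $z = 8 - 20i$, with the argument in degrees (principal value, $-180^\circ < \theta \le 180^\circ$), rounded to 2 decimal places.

|z| = sqrt(8^2 + (-20)^2) = sqrt(464)
arg(z) = arctan(b/a) = arctan(-20/8) (quadrant-adjusted) = -68.20°


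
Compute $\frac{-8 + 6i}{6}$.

Divisor is real, so divide each part by 6:
= -4/3 + i


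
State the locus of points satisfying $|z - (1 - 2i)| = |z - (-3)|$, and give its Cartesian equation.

|z - z1| = |z - z2| means z is equidistant from z1 and z2,
i.e. the perpendicular bisector of the segment from (1, -2) to (-3, 0) (midpoint (-1, -1)).
With z = x + yi, square both sides:
(x - 1)^2 + (y - (-2))^2 = (x - (-3))^2 + (y - 0)^2
The x^2 and y^2 terms cancel: -8x + 4y = 9 - 5 = 4
Simplify: 2x - y = -1
Locus: Perpendicular bisector of the segment from (1, -2) to (-3, 0): the line 2x - y = -1


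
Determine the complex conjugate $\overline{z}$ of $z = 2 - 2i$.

If z = a + bi, then conjugate(z) = a - bi
conjugate(2 - 2i) = 2 + 2i


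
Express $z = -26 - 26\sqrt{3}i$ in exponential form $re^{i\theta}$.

r = |z| = sqrt((-26)^2 + (-26*sqrt(3))^2) = sqrt(676 + 2028) = sqrt(2704) = 52
θ = arctan(b/a) = arctan(-45.0333/-26) (quadrant-adjusted) = 240° = 4π/3
z = 52e^(i*4π/3)


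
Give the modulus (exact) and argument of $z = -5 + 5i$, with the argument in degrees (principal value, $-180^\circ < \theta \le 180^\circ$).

|z| = sqrt((-5)^2 + 5^2) = sqrt(50)
arg(z) = arctan(b/a) = arctan(5/-5) (quadrant-adjusted) = 135°


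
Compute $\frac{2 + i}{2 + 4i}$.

Multiply numerator and denominator by conjugate (2 - 4i):
= (2 + i)(2 - 4i) / (2^2 + 4^2)
= (8 - 6i) / 20
Divide through by 2: (4 - 3i) / 10
= 2/5 - (3/10)i


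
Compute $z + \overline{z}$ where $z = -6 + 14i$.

z + conjugate(z) = (a + bi) + (a - bi) = 2a
= 2 * (-6) = -12


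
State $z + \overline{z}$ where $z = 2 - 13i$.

z + conjugate(z) = (a + bi) + (a - bi) = 2a
= 2 * 2 = 4


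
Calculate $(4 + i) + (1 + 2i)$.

(4 + 1) + (1 + 2)i = 5 + 3i


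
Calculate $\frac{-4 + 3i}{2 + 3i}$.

Multiply numerator and denominator by conjugate (2 - 3i):
= (-4 + 3i)(2 - 3i) / (2^2 + 3^2)
= (1 + 18i) / 13
= 1/13 + (18/13)i


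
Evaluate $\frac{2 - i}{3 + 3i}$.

Multiply numerator and denominator by conjugate (3 - 3i):
= (2 - i)(3 - 3i) / (3^2 + 3^2)
= (3 - 9i) / 18
Divide through by 3: (1 - 3i) / 6
= 1/6 - (1/2)i


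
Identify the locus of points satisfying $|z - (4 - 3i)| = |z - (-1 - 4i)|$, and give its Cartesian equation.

|z - z1| = |z - z2| means z is equidistant from z1 and z2,
i.e. the perpendicular bisector of the segment from (4, -3) to (-1, -4) (midpoint (3/2, -7/2)).
With z = x + yi, square both sides:
(x - 4)^2 + (y - (-3))^2 = (x - (-1))^2 + (y - (-4))^2
The x^2 and y^2 terms cancel: -10x + (-2)y = 17 - 25 = -8
Simplify: 5x + y = 4
Locus: Perpendicular bisector of the segment from (4, -3) to (-1, -4): the line 5x + y = 4


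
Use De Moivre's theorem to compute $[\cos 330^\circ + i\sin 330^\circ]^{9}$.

By De Moivre: z^n = r^n(cos(nθ) + i sin(nθ))
= 1^9(cos(9*330°) + i sin(9*330°))
= 1(cos 90° + i sin 90°)
= i


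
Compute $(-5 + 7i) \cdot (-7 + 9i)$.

(a1*a2 - b1*b2) + (a1*b2 + b1*a2)i
= (35 - 63) + (-45 + (-49))i
= -28 - 94i


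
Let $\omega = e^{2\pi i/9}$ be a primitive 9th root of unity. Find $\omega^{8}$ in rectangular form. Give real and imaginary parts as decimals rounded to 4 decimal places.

ω^8 = e^(2πi·8/9) = e^(i·16π/9)
= cos(16π/9) + i sin(16π/9)
= 0.7660 - 0.6428i


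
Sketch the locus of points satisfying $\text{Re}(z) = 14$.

Re(z) = x where z = x + yi; the equation x = 14 is satisfied by all points with that x-coordinate
Locus: Vertical line x = 14


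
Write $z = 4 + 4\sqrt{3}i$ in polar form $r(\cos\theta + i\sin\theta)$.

r = |z| = sqrt(a^2 + b^2) = sqrt((4)^2 + (4*sqrt(3))^2) = sqrt(16 + 48) = sqrt(64) = 8
θ = arctan(b/a) = arctan(6.9282/4) (quadrant-adjusted) = 60°
z = 8(cos 60° + i sin 60°)


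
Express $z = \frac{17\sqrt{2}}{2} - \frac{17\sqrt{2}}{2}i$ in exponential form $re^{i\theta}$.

r = |z| = sqrt((17*sqrt(2)/2)^2 + (-17*sqrt(2)/2)^2) = sqrt(289/2 + 289/2) = sqrt(289) = 17
θ = arctan(b/a) = arctan(-12.0208/12.0208) (quadrant-adjusted) = -45° = -π/4
z = 17e^(-i*π/4)


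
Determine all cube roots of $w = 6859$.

|w| = 6859, arg(w) = 0°
Root modulus = 6859^(1/3) = 19
Root arguments: θ_k = (0° + 360°k)/3 for k = 0, 1, ..., 2
Roots: 19, -19/2 + (19*sqrt(3)/2)i, -19/2 - (19*sqrt(3)/2)i


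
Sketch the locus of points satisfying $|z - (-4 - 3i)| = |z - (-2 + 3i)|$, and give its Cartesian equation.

|z - z1| = |z - z2| means z is equidistant from z1 and z2,
i.e. the perpendicular bisector of the segment from (-4, -3) to (-2, 3) (midpoint (-3, 0)).
With z = x + yi, square both sides:
(x - (-4))^2 + (y - (-3))^2 = (x - (-2))^2 + (y - 3)^2
The x^2 and y^2 terms cancel: 4x + 12y = 13 - 25 = -12
Simplify: x + 3y = -3
Locus: Perpendicular bisector of the segment from (-4, -3) to (-2, 3): the line x + 3y = -3


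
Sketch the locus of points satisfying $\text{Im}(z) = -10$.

Im(z) = y where z = x + yi; the equation y = -10 is satisfied by all points with that y-coordinate
Locus: Horizontal line y = -10


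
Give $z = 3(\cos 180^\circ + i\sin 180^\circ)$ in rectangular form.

a = r cos θ = 3 * -1 = -3
b = r sin θ = 3 * 0 = 0
z = -3


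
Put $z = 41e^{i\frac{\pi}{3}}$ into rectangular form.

a = r cos θ = 41 * 1/2 = 41/2
b = r sin θ = 41 * sqrt(3)/2 = 41*sqrt(3)/2
z = 41/2 + (41*sqrt(3)/2)i


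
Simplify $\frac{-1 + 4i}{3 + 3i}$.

Multiply numerator and denominator by conjugate (3 - 3i):
= (-1 + 4i)(3 - 3i) / (3^2 + 3^2)
= (9 + 15i) / 18
Divide through by 3: (3 + 5i) / 6
= 1/2 + (5/6)i


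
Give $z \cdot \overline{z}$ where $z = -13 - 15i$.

z * conjugate(z) = |z|^2 = a^2 + b^2
= (-13)^2 + (-15)^2 = 394


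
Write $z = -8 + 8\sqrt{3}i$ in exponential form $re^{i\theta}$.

r = |z| = sqrt((-8)^2 + (8*sqrt(3))^2) = sqrt(64 + 192) = sqrt(256) = 16
θ = arctan(b/a) = arctan(13.8564/-8) (quadrant-adjusted) = 120° = 2π/3
z = 16e^(i*2π/3)


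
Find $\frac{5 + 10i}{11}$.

Divisor is real, so divide each part by 11:
= 5/11 + (10/11)i


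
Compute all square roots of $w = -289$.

|w| = 289, arg(w) = 180°
Root modulus = 289^(1/2) = 17
Root arguments: θ_k = (180° + 360°k)/2 for k = 0, 1, ..., 1
Roots: 17i, -17i


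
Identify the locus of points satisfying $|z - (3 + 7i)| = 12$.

|z - z0| = r describes a circle centered at z0 with radius r
Here z0 = 3 + 7i and r = 12
Locus: Circle centered at (3, 7) with radius 12


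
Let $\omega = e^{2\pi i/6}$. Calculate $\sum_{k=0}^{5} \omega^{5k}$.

Let ζ = ω^5 = e^(2πi·5/6). Since 6 ∤ 5, ζ ≠ 1.
Sum = Σ_{k=0}^{5} ζ^k = (ζ^6 - 1)/(ζ - 1) = (ω^{5·6} - 1)/(ζ - 1) = (1 - 1)/(ζ - 1) = 0


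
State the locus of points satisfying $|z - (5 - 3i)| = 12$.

|z - z0| = r describes a circle centered at z0 with radius r
Here z0 = 5 - 3i and r = 12
Locus: Circle centered at (5, -3) with radius 12


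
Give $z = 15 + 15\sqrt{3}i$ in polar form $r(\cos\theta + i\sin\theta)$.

r = |z| = sqrt(a^2 + b^2) = sqrt((15)^2 + (15*sqrt(3))^2) = sqrt(225 + 675) = sqrt(900) = 30
θ = arctan(b/a) = arctan(25.9808/15) (quadrant-adjusted) = 60°
z = 30(cos 60° + i sin 60°)


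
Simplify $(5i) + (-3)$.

(0 + (-3)) + (5 + 0)i = -3 + 5i


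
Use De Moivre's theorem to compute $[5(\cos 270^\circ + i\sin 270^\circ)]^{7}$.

By De Moivre: z^n = r^n(cos(nθ) + i sin(nθ))
= 5^7(cos(7*270°) + i sin(7*270°))
= 78125(cos 90° + i sin 90°)
= 78125i


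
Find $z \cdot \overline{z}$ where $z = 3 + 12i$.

z * conjugate(z) = |z|^2 = a^2 + b^2
= 3^2 + 12^2 = 153


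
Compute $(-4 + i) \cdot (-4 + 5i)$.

(a1*a2 - b1*b2) + (a1*b2 + b1*a2)i
= (16 - 5) + (-20 + (-4))i
= 11 - 24i


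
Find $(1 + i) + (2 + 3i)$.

(1 + 2) + (1 + 3)i = 3 + 4i


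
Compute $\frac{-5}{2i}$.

Multiply numerator and denominator by conjugate (-2i):
= (-5)(-2i) / (0^2 + 2^2)
= (10i) / 4
Divide through by 2: (5i) / 2
= 0 + (5/2)i


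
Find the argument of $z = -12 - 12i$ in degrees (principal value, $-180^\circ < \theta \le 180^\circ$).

θ = arctan(b/a) = arctan(-12/-12) (quadrant-adjusted) = -135°


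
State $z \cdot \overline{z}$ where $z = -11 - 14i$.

z * conjugate(z) = |z|^2 = a^2 + b^2
= (-11)^2 + (-14)^2 = 317


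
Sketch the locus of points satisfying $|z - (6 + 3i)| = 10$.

|z - z0| = r describes a circle centered at z0 with radius r
Here z0 = 6 + 3i and r = 10
Locus: Circle centered at (6, 3) with radius 10


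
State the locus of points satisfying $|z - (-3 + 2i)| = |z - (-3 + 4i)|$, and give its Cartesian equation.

|z - z1| = |z - z2| means z is equidistant from z1 and z2,
i.e. the perpendicular bisector of the segment from (-3, 2) to (-3, 4) (midpoint (-3, 3)).
With z = x + yi, square both sides:
(x - (-3))^2 + (y - 2)^2 = (x - (-3))^2 + (y - 4)^2
The x^2 and y^2 terms cancel: 0x + 4y = 25 - 13 = 12
Simplify: y = 3
Locus: Perpendicular bisector of the segment from (-3, 2) to (-3, 4): the line y = 3


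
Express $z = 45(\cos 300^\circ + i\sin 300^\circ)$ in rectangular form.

a = r cos θ = 45 * 1/2 = 45/2
b = r sin θ = 45 * -sqrt(3)/2 = -45*sqrt(3)/2
z = 45/2 - (45*sqrt(3)/2)i


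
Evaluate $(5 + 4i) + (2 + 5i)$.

(5 + 2) + (4 + 5)i = 7 + 9i


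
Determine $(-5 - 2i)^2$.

(a + bi)^2 = a^2 - b^2 + 2abi
= (-5)^2 - (-2)^2 + 2*(-5)*(-2)i
= 21 + 20i


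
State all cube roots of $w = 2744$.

|w| = 2744, arg(w) = 0°
Root modulus = 2744^(1/3) = 14
Root arguments: θ_k = (0° + 360°k)/3 for k = 0, 1, ..., 2
Roots: 14, -7 + 7*sqrt(3)i, -7 - 7*sqrt(3)i


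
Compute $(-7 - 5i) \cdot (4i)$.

(a1*a2 - b1*b2) + (a1*b2 + b1*a2)i
= (0 - (-20)) + (-28 + 0)i
= 20 - 28i


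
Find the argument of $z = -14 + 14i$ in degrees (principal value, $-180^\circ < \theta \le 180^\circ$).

θ = arctan(b/a) = arctan(14/-14) (quadrant-adjusted) = 135°


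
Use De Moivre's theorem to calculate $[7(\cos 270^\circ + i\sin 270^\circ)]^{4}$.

By De Moivre: z^n = r^n(cos(nθ) + i sin(nθ))
= 7^4(cos(4*270°) + i sin(4*270°))
= 2401(cos 0° + i sin 0°)
= 2401


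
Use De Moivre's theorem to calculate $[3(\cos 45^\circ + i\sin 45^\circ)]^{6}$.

By De Moivre: z^n = r^n(cos(nθ) + i sin(nθ))
= 3^6(cos(6*45°) + i sin(6*45°))
= 729(cos 270° + i sin 270°)
= -729i


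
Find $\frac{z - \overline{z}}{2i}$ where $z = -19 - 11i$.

z - conjugate(z) = 2bi
(z - conjugate(z))/(2i) = 2bi/(2i) = b = -11


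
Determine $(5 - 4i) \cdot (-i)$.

(a1*a2 - b1*b2) + (a1*b2 + b1*a2)i
= (0 - 4) + (-5 + 0)i
= -4 - 5i


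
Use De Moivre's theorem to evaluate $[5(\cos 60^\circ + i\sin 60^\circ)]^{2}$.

By De Moivre: z^n = r^n(cos(nθ) + i sin(nθ))
= 5^2(cos(2*60°) + i sin(2*60°))
= 25(cos 120° + i sin 120°)
= -25/2 + (25*sqrt(3)/2)i


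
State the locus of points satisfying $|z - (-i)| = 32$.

|z - z0| = r describes a circle centered at z0 with radius r
Here z0 = -i and r = 32
Locus: Circle centered at (0, -1) with radius 32


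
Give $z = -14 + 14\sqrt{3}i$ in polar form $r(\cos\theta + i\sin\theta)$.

r = |z| = sqrt(a^2 + b^2) = sqrt((-14)^2 + (14*sqrt(3))^2) = sqrt(196 + 588) = sqrt(784) = 28
θ = arctan(b/a) = arctan(24.2487/-14) (quadrant-adjusted) = 120°
z = 28(cos 120° + i sin 120°)


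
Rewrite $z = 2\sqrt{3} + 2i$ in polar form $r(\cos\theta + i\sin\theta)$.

r = |z| = sqrt(a^2 + b^2) = sqrt((2*sqrt(3))^2 + (2)^2) = sqrt(12 + 4) = sqrt(16) = 4
θ = arctan(b/a) = arctan(2/3.4641) (quadrant-adjusted) = 30°
z = 4(cos 30° + i sin 30°)


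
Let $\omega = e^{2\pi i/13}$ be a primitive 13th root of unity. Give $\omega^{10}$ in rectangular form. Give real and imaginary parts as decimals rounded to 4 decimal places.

ω^10 = e^(2πi·10/13) = e^(i·20π/13)
= cos(20π/13) + i sin(20π/13)
= 0.1205 - 0.9927i


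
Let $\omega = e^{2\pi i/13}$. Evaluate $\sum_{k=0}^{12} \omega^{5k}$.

Let ζ = ω^5 = e^(2πi·5/13). Since 13 ∤ 5, ζ ≠ 1.
Sum = Σ_{k=0}^{12} ζ^k = (ζ^13 - 1)/(ζ - 1) = (ω^{5·13} - 1)/(ζ - 1) = (1 - 1)/(ζ - 1) = 0


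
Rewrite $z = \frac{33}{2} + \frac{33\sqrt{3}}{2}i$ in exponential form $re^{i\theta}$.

r = |z| = sqrt((33/2)^2 + (33*sqrt(3)/2)^2) = sqrt(1089/4 + 3267/4) = sqrt(1089) = 33
θ = arctan(b/a) = arctan(28.5788/16.5) (quadrant-adjusted) = 60° = π/3
z = 33e^(i*π/3)


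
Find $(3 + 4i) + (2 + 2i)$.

(3 + 2) + (4 + 2)i = 5 + 6i


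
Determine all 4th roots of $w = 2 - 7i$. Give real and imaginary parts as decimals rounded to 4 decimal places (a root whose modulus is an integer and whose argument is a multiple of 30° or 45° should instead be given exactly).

|w| = sqrt(53) ≈ 7.280110, arg(w) ≈ 285.945396°
Root modulus = sqrt(53)^(1/4) ≈ 1.642610
Root arguments: θ_k = (arg(w) + 360°k)/4 for k = 0, 1, ..., 3
Compute each root as (root modulus)(cos θ_k + i sin θ_k) using full-precision intermediates, then round to 4 decimal places.
Roots: 0.5216 + 1.5576i, -1.5576 + 0.5216i, -0.5216 - 1.5576i, 1.5576 - 0.5216i


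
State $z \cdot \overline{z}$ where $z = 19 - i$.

z * conjugate(z) = |z|^2 = a^2 + b^2
= 19^2 + (-1)^2 = 362


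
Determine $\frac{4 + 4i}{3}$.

Divisor is real, so divide each part by 3:
= 4/3 + (4/3)i


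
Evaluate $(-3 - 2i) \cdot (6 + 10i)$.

(a1*a2 - b1*b2) + (a1*b2 + b1*a2)i
= (-18 - (-20)) + (-30 + (-12))i
= 2 - 42i


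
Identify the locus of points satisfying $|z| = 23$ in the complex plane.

|z| = 23 means sqrt(x^2 + y^2) = 23
This is a circle of radius 23 centered at the origin


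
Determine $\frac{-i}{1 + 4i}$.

Multiply numerator and denominator by conjugate (1 - 4i):
= (-i)(1 - 4i) / (1^2 + 4^2)
= (-4 - i) / 17
= -4/17 - (1/17)i


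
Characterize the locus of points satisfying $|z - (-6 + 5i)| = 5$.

|z - z0| = r describes a circle centered at z0 with radius r
Here z0 = -6 + 5i and r = 5
Locus: Circle centered at (-6, 5) with radius 5


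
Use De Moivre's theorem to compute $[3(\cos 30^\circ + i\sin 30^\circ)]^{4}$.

By De Moivre: z^n = r^n(cos(nθ) + i sin(nθ))
= 3^4(cos(4*30°) + i sin(4*30°))
= 81(cos 120° + i sin 120°)
= -81/2 + (81*sqrt(3)/2)i


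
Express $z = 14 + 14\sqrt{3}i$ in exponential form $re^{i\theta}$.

r = |z| = sqrt((14)^2 + (14*sqrt(3))^2) = sqrt(196 + 588) = sqrt(784) = 28
θ = arctan(b/a) = arctan(24.2487/14) (quadrant-adjusted) = 60° = π/3
z = 28e^(i*π/3)


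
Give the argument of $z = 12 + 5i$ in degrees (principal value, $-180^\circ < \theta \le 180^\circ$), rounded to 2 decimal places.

θ = arctan(b/a) = arctan(5/12) (quadrant-adjusted) = 22.62°


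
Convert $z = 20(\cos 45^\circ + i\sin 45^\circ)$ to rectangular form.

a = r cos θ = 20 * sqrt(2)/2 = 10*sqrt(2)
b = r sin θ = 20 * sqrt(2)/2 = 10*sqrt(2)
z = 10*sqrt(2) + 10*sqrt(2)i


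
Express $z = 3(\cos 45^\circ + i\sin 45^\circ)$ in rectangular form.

a = r cos θ = 3 * sqrt(2)/2 = 3*sqrt(2)/2
b = r sin θ = 3 * sqrt(2)/2 = 3*sqrt(2)/2
z = 3*sqrt(2)/2 + (3*sqrt(2)/2)i


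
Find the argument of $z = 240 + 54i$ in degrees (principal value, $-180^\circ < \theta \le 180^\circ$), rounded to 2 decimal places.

θ = arctan(b/a) = arctan(54/240) (quadrant-adjusted) = 12.68°


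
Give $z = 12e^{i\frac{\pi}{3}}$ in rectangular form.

a = r cos θ = 12 * 1/2 = 6
b = r sin θ = 12 * sqrt(3)/2 = 6*sqrt(3)
z = 6 + 6*sqrt(3)i


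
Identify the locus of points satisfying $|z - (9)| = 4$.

|z - z0| = r describes a circle centered at z0 with radius r
Here z0 = 9 and r = 4
Locus: Circle centered at (9, 0) with radius 4


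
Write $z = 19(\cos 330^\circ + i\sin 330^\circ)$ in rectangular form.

a = r cos θ = 19 * sqrt(3)/2 = 19*sqrt(3)/2
b = r sin θ = 19 * -1/2 = -19/2
z = 19*sqrt(3)/2 - (19/2)i


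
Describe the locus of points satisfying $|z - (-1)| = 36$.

|z - z0| = r describes a circle centered at z0 with radius r
Here z0 = -1 and r = 36
Locus: Circle centered at (-1, 0) with radius 36


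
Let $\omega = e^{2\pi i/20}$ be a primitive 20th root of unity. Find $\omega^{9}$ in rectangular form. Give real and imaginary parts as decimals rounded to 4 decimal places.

ω^9 = e^(2πi·9/20) = e^(i·9π/10)
= cos(9π/10) + i sin(9π/10)
= -0.9511 + 0.3090i


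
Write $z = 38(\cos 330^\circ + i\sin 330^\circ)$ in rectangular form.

a = r cos θ = 38 * sqrt(3)/2 = 19*sqrt(3)
b = r sin θ = 38 * -1/2 = -19
z = 19*sqrt(3) - 19i


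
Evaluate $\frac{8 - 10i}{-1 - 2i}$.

Multiply numerator and denominator by conjugate (-1 + 2i):
= (8 - 10i)(-1 + 2i) / ((-1)^2 + (-2)^2)
= (12 + 26i) / 5
= 12/5 + (26/5)i


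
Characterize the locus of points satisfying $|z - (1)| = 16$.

|z - z0| = r describes a circle centered at z0 with radius r
Here z0 = 1 and r = 16
Locus: Circle centered at (1, 0) with radius 16


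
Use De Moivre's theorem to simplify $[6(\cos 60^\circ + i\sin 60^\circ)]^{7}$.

By De Moivre: z^n = r^n(cos(nθ) + i sin(nθ))
= 6^7(cos(7*60°) + i sin(7*60°))
= 279936(cos 60° + i sin 60°)
= 139968 + 139968*sqrt(3)i


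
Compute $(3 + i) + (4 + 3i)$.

(3 + 4) + (1 + 3)i = 7 + 4i


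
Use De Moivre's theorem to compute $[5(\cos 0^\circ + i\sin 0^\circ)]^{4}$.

By De Moivre: z^n = r^n(cos(nθ) + i sin(nθ))
= 5^4(cos(4*0°) + i sin(4*0°))
= 625(cos 0° + i sin 0°)
= 625


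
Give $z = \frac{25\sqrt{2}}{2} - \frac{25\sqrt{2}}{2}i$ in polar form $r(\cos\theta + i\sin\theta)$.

r = |z| = sqrt(a^2 + b^2) = sqrt((25*sqrt(2)/2)^2 + (-25*sqrt(2)/2)^2) = sqrt(625/2 + 625/2) = sqrt(625) = 25
θ = arctan(b/a) = arctan(-17.6777/17.6777) (quadrant-adjusted) = 315°
z = 25(cos 315° + i sin 315°)


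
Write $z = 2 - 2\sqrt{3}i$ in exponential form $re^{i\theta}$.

r = |z| = sqrt((2)^2 + (-2*sqrt(3))^2) = sqrt(4 + 12) = sqrt(16) = 4
θ = arctan(b/a) = arctan(-3.4641/2) (quadrant-adjusted) = -60° = -π/3
z = 4e^(-i*π/3)


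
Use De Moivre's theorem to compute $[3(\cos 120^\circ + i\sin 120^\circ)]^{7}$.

By De Moivre: z^n = r^n(cos(nθ) + i sin(nθ))
= 3^7(cos(7*120°) + i sin(7*120°))
= 2187(cos 120° + i sin 120°)
= -2187/2 + (2187*sqrt(3)/2)i


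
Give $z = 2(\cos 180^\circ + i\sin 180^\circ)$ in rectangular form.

a = r cos θ = 2 * -1 = -2
b = r sin θ = 2 * 0 = 0
z = -2


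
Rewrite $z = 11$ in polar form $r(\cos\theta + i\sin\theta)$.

r = |z| = sqrt(a^2 + b^2) = sqrt((11)^2 + (0)^2) = sqrt(121 + 0) = sqrt(121) = 11
b = 0 and a > 0, so z lies on the positive real axis: θ = 0°
z = 11(cos 0° + i sin 0°)


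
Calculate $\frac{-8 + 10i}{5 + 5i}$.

Multiply numerator and denominator by conjugate (5 - 5i):
= (-8 + 10i)(5 - 5i) / (5^2 + 5^2)
= (10 + 90i) / 50
Divide through by 10: (1 + 9i) / 5
= 1/5 + (9/5)i


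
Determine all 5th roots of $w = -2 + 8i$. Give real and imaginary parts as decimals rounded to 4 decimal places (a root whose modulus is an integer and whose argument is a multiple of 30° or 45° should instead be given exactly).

|w| = sqrt(68) ≈ 8.246211, arg(w) ≈ 104.036243°
Root modulus = sqrt(68)^(1/5) ≈ 1.524933
Root arguments: θ_k = (arg(w) + 360°k)/5 for k = 0, 1, ..., 4
Compute each root as (root modulus)(cos θ_k + i sin θ_k) using full-precision intermediates, then round to 4 decimal places.
Roots: 1.4255 + 0.5417i, -0.0747 + 1.5231i, -1.4716 + 0.3996i, -0.8348 - 1.2761i, 0.9557 - 1.1883i


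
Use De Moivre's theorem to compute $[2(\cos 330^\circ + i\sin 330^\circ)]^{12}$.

By De Moivre: z^n = r^n(cos(nθ) + i sin(nθ))
= 2^12(cos(12*330°) + i sin(12*330°))
= 4096(cos 0° + i sin 0°)
= 4096


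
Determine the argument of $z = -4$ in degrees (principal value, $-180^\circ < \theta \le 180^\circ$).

b = 0 and a < 0, so z lies on the negative real axis: θ = 180°


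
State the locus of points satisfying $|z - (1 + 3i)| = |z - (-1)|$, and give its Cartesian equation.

|z - z1| = |z - z2| means z is equidistant from z1 and z2,
i.e. the perpendicular bisector of the segment from (1, 3) to (-1, 0) (midpoint (0, 3/2)).
With z = x + yi, square both sides:
(x - 1)^2 + (y - 3)^2 = (x - (-1))^2 + (y - 0)^2
The x^2 and y^2 terms cancel: -4x + (-6)y = 1 - 10 = -9
Simplify: 4x + 6y = 9
Locus: Perpendicular bisector of the segment from (1, 3) to (-1, 0): the line 4x + 6y = 9
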